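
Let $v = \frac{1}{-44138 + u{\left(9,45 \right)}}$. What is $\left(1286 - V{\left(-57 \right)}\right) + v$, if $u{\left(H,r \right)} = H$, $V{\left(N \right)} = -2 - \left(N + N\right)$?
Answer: $\frac{51807445}{44129} \approx 1174.0$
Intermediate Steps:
$V{\left(N \right)} = -2 - 2 N$
$v = - \frac{1}{44129}$ ($v = \frac{1}{-44138 + 9} = \frac{1}{-44129} = - \frac{1}{44129} \approx -2.2661 \cdot 10^{-5}$)
$\left(1286 - V{\left(-57 \right)}\right) + v = \left(1286 - \left(-2 - -114\right)\right) - \frac{1}{44129} = \left(1286 - \left(-2 + 114\right)\right) - \frac{1}{44129} = \left(1286 - 112\right) - \frac{1}{44129} = 1174 - \frac{1}{44129} = \frac{51807445}{44129}$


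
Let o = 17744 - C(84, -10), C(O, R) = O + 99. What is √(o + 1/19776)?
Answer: √107311478133/2472 ≈ 132.52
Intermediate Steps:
C(O, R) = 99 + O
o = 17561 (o = 17744 - (99 + 84) = 17744 - 1*183 = 17744 - 183 = 17561)
√(o + 1/19776) = √(17561 + 1/19776) = √(347286337/19776) = √107311478133/2472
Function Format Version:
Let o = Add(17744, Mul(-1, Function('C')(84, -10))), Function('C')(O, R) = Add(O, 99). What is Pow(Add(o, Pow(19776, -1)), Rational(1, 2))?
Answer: Mul(Rational(1, 2472), Pow(107311478133, Rational(1, 2))) ≈ 132.52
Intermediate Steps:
Function('C')(O, R) = Add(99, O)
o = 17561 (o = Add(17744, Mul(-1, Add(99, 84))) = Add(17744, Mul(-1, 183)) = Add(17744, -183) = 17561)
Pow(Add(o, Pow(19776, -1)), Rational(1, 2)) = Pow(Add(17561, Pow(19776, -1)), Rational(1, 2)) = Pow(Add(17561, Rational(1, 19776)), Rational(1, 2)) = Pow(Rational(347286337, 19776), Rational(1, 2)) = Mul(Rational(1, 2472), Pow(107311478133, Rational(1, 2)))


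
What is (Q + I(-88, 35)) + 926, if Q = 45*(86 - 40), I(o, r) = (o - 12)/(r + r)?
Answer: 20962/7 ≈ 2994.6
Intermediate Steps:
I(o, r) = (-12 + o)/(2*r) (I(o, r) = (-12 + o)/((2*r)) = (-12 + o)*(1/(2*r)) = (-12 + o)/(2*r))
Q = 2070 (Q = 45*46 = 2070)
(Q + I(-88, 35)) + 926 = (2070 + (½)*(-12 - 88)/35) + 926 = (2070 + (½)*(1/35)*(-100)) + 926 = (2070 - 10/7) + 926 = 14480/7 + 926 = 20962/7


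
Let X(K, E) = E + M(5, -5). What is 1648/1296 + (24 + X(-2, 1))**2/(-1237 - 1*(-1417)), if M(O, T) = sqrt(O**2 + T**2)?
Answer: 1627/324 + 25*sqrt(2)/18 ≈ 6.9858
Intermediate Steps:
X(K, E) = E + 5*sqrt(2) (X(K, E) = E + sqrt(5**2 + (-5)**2) = E + sqrt(25 + 25) = E + sqrt(50) = E + 5*sqrt(2))
1648/1296 + (24 + X(-2, 1))**2/(-1237 - 1*(-1417)) = 1648/1296 + (24 + (1 + 5*sqrt(2)))**2/(-1237 - 1*(-1417)) = 1648*(1/1296) + (25 + 5*sqrt(2))**2/(-1237 + 1417) = 103/81 + (25 + 5*sqrt(2))**2/180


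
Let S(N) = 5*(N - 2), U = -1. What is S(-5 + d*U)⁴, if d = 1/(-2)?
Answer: 17850625/16 ≈ 1.1157e+6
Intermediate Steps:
d = -½ ≈ -0.50000
S(N) = -10 + 5*N (S(N) = 5*(-2 + N) = -10 + 5*N)
S(-5 + d*U)⁴ = (-10 + 5*(-5 - ½*(-1)))⁴ = (-10 + 5*(-5 + ½))⁴ = (-10 + 5*(-9/2))⁴ = (-10 - 45/2)⁴ = (-65/2)⁴ = 17850625/16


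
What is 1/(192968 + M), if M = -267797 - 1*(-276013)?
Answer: 1/201184 ≈ 4.9706e-6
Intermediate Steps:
M = 8216 (M = -267797 + 276013 = 8216)
1/(192968 + M) = 1/(192968 + 8216) = 1/201184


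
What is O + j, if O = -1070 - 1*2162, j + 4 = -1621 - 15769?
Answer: -20626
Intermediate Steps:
j = -17394 (j = -4 + (-1621 - 15769) = -4 - 17390 = -17394)
O = -3232 (O = -1070 - 2162 = -3232)
O + j = -3232 - 17394 = -20626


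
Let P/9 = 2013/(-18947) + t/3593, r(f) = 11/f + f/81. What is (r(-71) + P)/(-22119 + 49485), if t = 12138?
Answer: 11125278804371/10714017774861486 ≈ 0.0010384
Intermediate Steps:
r(f) = 11/f + f/81 (r(f) = 11/f + f*(1/81) = 11/f + f/81)
P = 2004713793/68076571 (P = 9*(2013/(-18947) + 12138/3593) = 9*(2013*(-1/18947) + 12138*(1/3593)) = 9*(-2013/18947 + 12138/3593) = 9*(222745977/68076571) = 2004713793/68076571 ≈ 29.448)
(r(-71) + P)/(-22119 + 49485) = ((11/(-71) + (1/81)*(-71)) + 2004713793/68076571)/(-22119 + 49485) = ((11*(-1/71) - 71/81) + 2004713793/68076571)/27366 = ((-11/71 - 71/81) + 2004713793/68076571)*(1/27366) = (-5932/5751 + 2004713793/68076571)*(1/27366) = (11125278804371/391508359821)*(1/27366) = 11125278804371/10714017774861486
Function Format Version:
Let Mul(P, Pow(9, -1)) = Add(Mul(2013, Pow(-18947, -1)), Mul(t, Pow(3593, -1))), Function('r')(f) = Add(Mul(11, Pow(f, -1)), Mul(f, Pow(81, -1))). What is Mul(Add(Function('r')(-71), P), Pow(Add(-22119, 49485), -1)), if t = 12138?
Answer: Rational(11125278804371, 10714017774861486) ≈ 0.0010384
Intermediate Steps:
Function('r')(f) = Add(Mul(11, Pow(f, -1)), Mul(Rational(1, 81), f)) (Function('r')(f) = Add(Mul(11, Pow(f, -1)), Mul(f, Rational(1, 81))) = Add(Mul(11, Pow(f, -1)), Mul(Rational(1, 81), f)))
P = Rational(2004713793, 68076571) (P = Mul(9, Add(Mul(2013, Pow(-18947, -1)), Mul(12138, Pow(3593, -1)))) = Mul(9, Add(Mul(2013, Rational(-1, 18947)), Mul(12138, Rational(1, 3593)))) = Mul(9, Add(Rational(-2013, 18947), Rational(12138, 3593))) = Mul(9, Rational(222745977, 68076571)) = Rational(2004713793, 68076571) ≈ 29.448)
Mul(Add(Function('r')(-71), P), Pow(Add(-22119, 49485), -1)) = Mul(Add(Add(Mul(11, Pow(-71, -1)), Mul(Rational(1, 81), -71)), Rational(2004713793, 68076571)), Pow(Add(-22119, 49485), -1)) = Mul(Add(Add(Mul(11, Rational(-1, 71)), Rational(-71, 81)), Rational(2004713793, 68076571)), Pow(27366, -1)) = Mul(Add(Add(Rational(-11, 71), Rational(-71, 81)), Rational(2004713793, 68076571)), Rational(1, 27366)) = Mul(Add(Rational(-5932, 5751), Rational(2004713793, 68076571)), Rational(1, 27366)) = Mul(Rational(11125278804371, 391508359821), Rational(1, 27366)) = Rational(11125278804371, 10714017774861486)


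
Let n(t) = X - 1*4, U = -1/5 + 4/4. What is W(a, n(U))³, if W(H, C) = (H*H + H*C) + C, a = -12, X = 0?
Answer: 6644672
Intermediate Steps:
U = ⅘ (U = -1*⅕ + 4*(¼) = -⅕ + 1 = ⅘ ≈ 0.80000)
n(t) = -4 (n(t) = 0 - 1*4 = 0 - 4 = -4)
W(H, C) = C + H² + C*H (W(H, C) = (H² + C*H) + C = C + H² + C*H)
W(a, n(U))³ = (-4 + (-12)² - 4*(-12))³ = (-4 + 144 + 48)³ = 188³ = 6644672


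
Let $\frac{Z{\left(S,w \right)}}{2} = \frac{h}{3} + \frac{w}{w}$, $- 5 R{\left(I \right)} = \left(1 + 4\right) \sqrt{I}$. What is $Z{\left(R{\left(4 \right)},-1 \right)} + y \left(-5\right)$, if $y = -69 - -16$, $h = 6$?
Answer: $271$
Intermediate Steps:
$R{\left(I \right)} = - \sqrt{I}$ ($R{\left(I \right)} = - \frac{\left(1 + 4\right) \sqrt{I}}{5} = - \frac{5 \sqrt{I}}{5} = - \sqrt{I}$)
$Z{\left(S,w \right)} = 6$ ($Z{\left(S,w \right)} = 2 \left(\frac{6}{3} + \frac{w}{w}\right) = 2 \left(6 \cdot \frac{1}{3} + 1\right) = 2 \left(2 + 1\right) = 2 \cdot 3 = 6$)
$y = -53$ ($y = -69 + 16 = -53$)
$Z{\left(R{\left(4 \right)},-1 \right)} + y \left(-5\right) = 6 - -265 = 6 + 265 = 271$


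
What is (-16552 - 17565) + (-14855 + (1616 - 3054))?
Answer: -50410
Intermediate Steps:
(-16552 - 17565) + (-14855 + (1616 - 3054)) = -34117 + (-14855 - 1438) = -34117 - 16293 = -50410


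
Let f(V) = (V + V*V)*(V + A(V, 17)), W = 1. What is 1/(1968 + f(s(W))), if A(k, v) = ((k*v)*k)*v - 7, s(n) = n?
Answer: 1/2534 ≈ 0.00039463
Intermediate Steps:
A(k, v) = -7 + k²*v² (A(k, v) = (v*k²)*v - 7 = k²*v² - 7 = -7 + k²*v²)
f(V) = (V + V²)*(-7 + V + 289*V²) (f(V) = (V + V*V)*(V + (-7 + V²*17²)) = (V + V²)*(V + (-7 + V²*289)) = (V + V²)*(V + (-7 + 289*V²)) = (V + V²)*(-7 + V + 289*V²))
1/(1968 + f(s(W))) = 1/(1968 + 1*(-7 - 6*1 + 289*1³ + 290*1²)) = 1/(1968 + 1*(-7 - 6 + 289*1 + 290*1)) = 1/(1968 + 1*(-7 - 6 + 289 + 290)) = 1/(1968 + 1*566) = 1/(1968 + 566) = 1/2534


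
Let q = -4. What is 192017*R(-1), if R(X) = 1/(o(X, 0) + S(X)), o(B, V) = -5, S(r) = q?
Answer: -192017/9 ≈ -21335.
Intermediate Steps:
S(r) = -4
R(X) = -1/9 (R(X) = 1/(-5 - 4) = 1/(-9) = -1/9)
192017*R(-1) = 192017*(-1/9) = -192017/9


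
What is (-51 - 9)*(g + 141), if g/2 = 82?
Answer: -18300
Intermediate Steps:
g = 164 (g = 2*82 = 164)
(-51 - 9)*(g + 141) = (-51 - 9)*(164 + 141) = -60*305 = -18300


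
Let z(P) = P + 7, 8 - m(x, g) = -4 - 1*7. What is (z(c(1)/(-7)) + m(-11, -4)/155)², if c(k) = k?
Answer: 57350329/1177225 ≈ 48.717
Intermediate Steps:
m(x, g) = 19 (m(x, g) = 8 - (-4 - 1*7) = 8 - (-4 - 7) = 8 - 1*(-11) = 8 + 11 = 19)
z(P) = 7 + P
(z(c(1)/(-7)) + m(-11, -4)/155)² = ((7 + 1/(-7)) + 19/155)² = ((7 + 1*(-⅐)) + 19*(1/155))² = ((7 - ⅐) + 19/155)² = (48/7 + 19/155)² = (7573/1085)² = 57350329/1177225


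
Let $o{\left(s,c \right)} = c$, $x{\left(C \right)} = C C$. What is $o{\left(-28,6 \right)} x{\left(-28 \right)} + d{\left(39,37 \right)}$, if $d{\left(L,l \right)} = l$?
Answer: $4741$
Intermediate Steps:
$x{\left(C \right)} = C^{2}$
$o{\left(-28,6 \right)} x{\left(-28 \right)} + d{\left(39,37 \right)} = 6 \left(-28\right)^{2} + 37 = 6 \cdot 784 + 37 = 4704 + 37 = 4741$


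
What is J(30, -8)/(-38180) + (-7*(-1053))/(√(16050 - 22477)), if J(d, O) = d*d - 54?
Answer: -423/19090 - 7371*I*√6427/6427 ≈ -0.022158 - 91.944*I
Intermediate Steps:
J(d, O) = -54 + d² (J(d, O) = d² - 54 = -54 + d²)
J(30, -8)/(-38180) + (-7*(-1053))/(√(16050 - 22477)) = (-54 + 30²)/(-38180) + (-7*(-1053))/(√(16050 - 22477)) = (-54 + 900)*(-1/38180) + 7371/(√(-6427)) = 846*(-1/38180) + 7371/((I*√6427)) = -423/19090 + 7371*(-I*√6427/6427) = -423/19090 - 7371*I*√6427/6427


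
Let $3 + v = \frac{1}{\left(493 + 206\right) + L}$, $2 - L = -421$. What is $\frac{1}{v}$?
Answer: $- \frac{1122}{3365} \approx -0.33343$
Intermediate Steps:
$L = 423$ ($L = 2 - -421 = 2 + 421 = 423$)
$v = - \frac{3365}{1122}$ ($v = -3 + \frac{1}{\left(493 + 206\right) + 423} = -3 + \frac{1}{699 + 423} = -3 + \frac{1}{1122} = - \frac{3365}{1122} \approx -2.9991$)
$\frac{1}{v} = \frac{1}{- \frac{3365}{1122}} = - \frac{1122}{3365}$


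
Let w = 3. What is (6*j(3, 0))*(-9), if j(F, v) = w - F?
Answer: 0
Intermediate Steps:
j(F, v) = 3 - F
(6*j(3, 0))*(-9) = (6*(3 - 1*3))*(-9) = (6*(3 - 3))*(-9) = (6*0)*(-9) = 0*(-9) = 0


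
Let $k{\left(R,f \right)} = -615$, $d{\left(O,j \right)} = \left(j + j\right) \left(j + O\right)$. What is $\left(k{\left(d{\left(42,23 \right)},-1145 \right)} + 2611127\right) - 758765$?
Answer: $1851747$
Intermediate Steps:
$d{\left(O,j \right)} = 2 j \left(O + j\right)$
$\left(k{\left(d{\left(42,23 \right)},-1145 \right)} + 2611127\right) - 758765 = \left(-615 + 2611127\right) - 758765 = 2610512 - 758765 = 1851747$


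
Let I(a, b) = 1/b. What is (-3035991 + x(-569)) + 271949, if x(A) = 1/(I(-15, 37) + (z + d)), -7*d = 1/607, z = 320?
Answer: -139065509170411/50312372 ≈ -2.7640e+6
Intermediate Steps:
d = -1/4249 (d = -⅐/607 = -⅐*1/607 = -1/4249 ≈ -0.00023535)
x(A) = 157213/50312372 (x(A) = 1/(1/37 + (320 - 1/4249)) = 1/(1/37 + 1359679/4249) = 1/(50312372/157213) = 157213/50312372)
(-3035991 + x(-569)) + 271949 = (-3035991 + 157213/50312372) + 271949 = -152747908423439/50312372 + 271949 = -139065509170411/50312372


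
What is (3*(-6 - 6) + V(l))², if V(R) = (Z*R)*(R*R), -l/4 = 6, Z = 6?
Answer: 6885680400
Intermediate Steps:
l = -24 (l = -4*6 = -24)
V(R) = 6*R³ (V(R) = (6*R)*(R*R) = (6*R)*R² = 6*R³)
(3*(-6 - 6) + V(l))² = (3*(-6 - 6) + 6*(-24)³)² = (3*(-12) + 6*(-13824))² = (-36 - 82944)² = (-82980)² = 6885680400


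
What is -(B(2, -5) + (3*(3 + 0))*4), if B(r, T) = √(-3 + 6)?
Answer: -36 - √3 ≈ -37.732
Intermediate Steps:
B(r, T) = √3
-(B(2, -5) + (3*(3 + 0))*4) = -(√3 + (3*(3 + 0))*4) = -(√3 + (3*3)*4) = -(√3 + 9*4) = -(√3 + 36) = -(36 + √3) = -36 - √3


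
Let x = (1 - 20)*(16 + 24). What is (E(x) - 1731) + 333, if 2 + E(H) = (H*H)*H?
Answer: -438977400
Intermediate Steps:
x = -760 (x = -19*40 = -760)
E(H) = -2 + H³ (E(H) = -2 + (H*H)*H = -2 + H²*H = -2 + H³)
(E(x) - 1731) + 333 = ((-2 + (-760)³) - 1731) + 333 = ((-2 - 438976000) - 1731) + 333 = (-438976002 - 1731) + 333 = -438977733 + 333 = -438977400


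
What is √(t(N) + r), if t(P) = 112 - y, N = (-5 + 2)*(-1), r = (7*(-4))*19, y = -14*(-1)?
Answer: I*√434 ≈ 20.833*I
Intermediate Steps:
y = 14
r = -532 (r = -28*19 = -532)
N = 3 (N = -3*(-1) = 3)
t(P) = 98 (t(P) = 112 - 1*14 = 112 - 14 = 98)
√(t(N) + r) = √(98 - 532) = √(-434) = I*√434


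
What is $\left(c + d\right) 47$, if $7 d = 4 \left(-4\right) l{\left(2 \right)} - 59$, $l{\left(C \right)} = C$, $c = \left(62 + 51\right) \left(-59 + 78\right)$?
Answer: $100298$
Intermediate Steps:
$c = 2147$ ($c = 113 \cdot 19 = 2147$)
$d = -13$ ($d = \frac{4 \left(-4\right) 2 - 59}{7} = \frac{\left(-16\right) 2 - 59}{7} = \frac{-32 - 59}{7} = \frac{1}{7} \left(-91\right) = -13$)
$\left(c + d\right) 47 = \left(2147 - 13\right) 47 = 2134 \cdot 47 = 100298$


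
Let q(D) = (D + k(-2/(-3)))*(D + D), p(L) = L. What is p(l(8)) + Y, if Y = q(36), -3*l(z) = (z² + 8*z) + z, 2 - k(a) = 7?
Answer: 6560/3 ≈ 2186.7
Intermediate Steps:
k(a) = -5 (k(a) = 2 - 1*7 = 2 - 7 = -5)
l(z) = -3*z - z²/3 (l(z) = -((z² + 8*z) + z)/3 = -(z² + 9*z)/3 = -3*z - z²/3)
q(D) = 2*D*(-5 + D) (q(D) = (D - 5)*(D + D) = (-5 + D)*(2*D) = 2*D*(-5 + D))
Y = 2232 (Y = 2*36*(-5 + 36) = 2*36*31 = 2232)
p(l(8)) + Y = -⅓*8*(9 + 8) + 2232 = -⅓*8*17 + 2232 = -136/3 + 2232 = 6560/3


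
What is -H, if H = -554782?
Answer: 554782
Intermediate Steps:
-H = -1*(-554782) = 554782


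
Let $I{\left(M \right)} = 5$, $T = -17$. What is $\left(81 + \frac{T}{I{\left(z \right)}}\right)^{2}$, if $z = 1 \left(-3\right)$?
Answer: $\frac{150544}{25} \approx 6021.8$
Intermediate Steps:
$z = -3$
$\left(81 + \frac{T}{I{\left(z \right)}}\right)^{2} = \left(81 - \frac{17}{5}\right)^{2} = \left(\frac{388}{5}\right)^{2} = \frac{150544}{25}$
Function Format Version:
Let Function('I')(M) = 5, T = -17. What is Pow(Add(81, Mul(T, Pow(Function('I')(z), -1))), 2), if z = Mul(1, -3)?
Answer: Rational(150544, 25) ≈ 6021.8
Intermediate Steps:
z = -3
Pow(Add(81, Mul(T, Pow(Function('I')(z), -1))), 2) = Pow(Add(81, Mul(-17, Pow(5, -1))), 2) = Pow(Add(81, Mul(-17, Rational(1, 5))), 2) = Pow(Add(81, Rational(-17, 5)), 2) = Pow(Rational(388, 5), 2) = Rational(150544, 25)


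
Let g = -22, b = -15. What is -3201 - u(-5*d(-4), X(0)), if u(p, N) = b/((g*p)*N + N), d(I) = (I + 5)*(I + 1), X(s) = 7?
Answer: -7371918/2303 ≈ -3201.0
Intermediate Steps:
d(I) = (1 + I)*(5 + I) (d(I) = (5 + I)*(1 + I) = (1 + I)*(5 + I))
u(p, N) = -15/(N - 22*N*p) (u(p, N) = -15/((-22*p)*N + N) = -15/(-22*N*p + N) = -15/(N - 22*N*p))
-3201 - u(-5*d(-4), X(0)) = -3201 - 15/(7*(-1 + 22*(-5*(5 + (-4)² + 6*(-4))))) = -3201 - 15/(7*(-1 + 22*(-5*(5 + 16 - 24)))) = -3201 - 15/(7*(-1 + 22*(-5*(-3)))) = -3201 - 15/(7*(-1 + 22*15)) = -3201 - 15/(7*(-1 + 330)) = -3201 - 15/(7*329) = -3201 - 1*15/2303 = -3201 - 15/2303 = -7371918/2303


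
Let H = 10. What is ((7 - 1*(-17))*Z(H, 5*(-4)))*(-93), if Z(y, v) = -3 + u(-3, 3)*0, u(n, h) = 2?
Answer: 6696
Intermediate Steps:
Z(y, v) = -3 (Z(y, v) = -3 + 2*0 = -3 + 0 = -3)
((7 - 1*(-17))*Z(H, 5*(-4)))*(-93) = ((7 - 1*(-17))*(-3))*(-93) = ((7 + 17)*(-3))*(-93) = (24*(-3))*(-93) = -72*(-93) = 6696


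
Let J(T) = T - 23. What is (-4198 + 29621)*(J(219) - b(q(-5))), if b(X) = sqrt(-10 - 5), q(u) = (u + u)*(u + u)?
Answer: 4982908 - 25423*I*sqrt(15) ≈ 4.9829e+6 - 98463.0*I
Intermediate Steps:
q(u) = 4*u**2 (q(u) = (2*u)*(2*u) = 4*u**2)
J(T) = -23 + T
b(X) = I*sqrt(15) (b(X) = sqrt(-15) = I*sqrt(15))
(-4198 + 29621)*(J(219) - b(q(-5))) = (-4198 + 29621)*((-23 + 219) - I*sqrt(15)) = 25423*(196 - I*sqrt(15)) = 4982908 - 25423*I*sqrt(15)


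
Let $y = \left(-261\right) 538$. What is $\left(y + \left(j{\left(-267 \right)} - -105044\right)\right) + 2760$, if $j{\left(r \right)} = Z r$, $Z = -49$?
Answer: $-19531$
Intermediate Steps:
$j{\left(r \right)} = - 49 r$
$y = -140418$
$\left(y + \left(j{\left(-267 \right)} - -105044\right)\right) + 2760 = \left(-140418 - -118127\right) + 2760 = \left(-140418 + \left(13083 + 105044\right)\right) + 2760 = \left(-140418 + 118127\right) + 2760 = -22291 + 2760 = -19531$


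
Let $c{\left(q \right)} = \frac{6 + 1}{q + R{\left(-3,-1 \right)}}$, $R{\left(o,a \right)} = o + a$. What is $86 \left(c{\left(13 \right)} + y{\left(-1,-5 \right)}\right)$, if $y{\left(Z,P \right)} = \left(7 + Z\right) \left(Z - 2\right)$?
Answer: $- \frac{13330}{9} \approx -1481.1$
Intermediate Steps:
$y{\left(Z,P \right)} = \left(-2 + Z\right) \left(7 + Z\right)$ ($y{\left(Z,P \right)} = \left(7 + Z\right) \left(-2 + Z\right) = \left(-2 + Z\right) \left(7 + Z\right)$)
$R{\left(o,a \right)} = a + o$
$c{\left(q \right)} = \frac{7}{-4 + q}$ ($c{\left(q \right)} = \frac{6 + 1}{q - 4} = \frac{7}{q - 4} = \frac{7}{-4 + q}$)
$86 \left(c{\left(13 \right)} + y{\left(-1,-5 \right)}\right) = 86 \left(\frac{7}{-4 + 13} + \left(-14 + \left(-1\right)^{2} + 5 \left(-1\right)\right)\right) = 86 \left(\frac{7}{9} - 18\right) = 86 \left(- \frac{155}{9}\right) = - \frac{13330}{9}$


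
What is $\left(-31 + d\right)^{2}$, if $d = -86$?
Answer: $13689$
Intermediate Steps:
$\left(-31 + d\right)^{2} = \left(-31 - 86\right)^{2} = \left(-117\right)^{2} = 13689$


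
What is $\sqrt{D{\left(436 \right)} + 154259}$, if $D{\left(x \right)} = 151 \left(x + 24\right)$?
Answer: $\sqrt{223719} \approx 472.99$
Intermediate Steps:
$D{\left(x \right)} = 3624 + 151 x$ ($D{\left(x \right)} = 151 \left(24 + x\right) = 3624 + 151 x$)
$\sqrt{D{\left(436 \right)} + 154259} = \sqrt{\left(3624 + 151 \cdot 436\right) + 154259} = \sqrt{\left(3624 + 65836\right) + 154259} = \sqrt{69460 + 154259} = \sqrt{223719}$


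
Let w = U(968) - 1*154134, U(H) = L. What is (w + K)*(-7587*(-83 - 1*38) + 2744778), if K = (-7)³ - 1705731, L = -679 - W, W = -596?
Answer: -6813883176255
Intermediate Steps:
L = -83 (L = -679 - 1*(-596) = -679 + 596 = -83)
U(H) = -83
w = -154217 (w = -83 - 1*154134 = -83 - 154134 = -154217)
K = -1706074 (K = -343 - 1705731 = -1706074)
(w + K)*(-7587*(-83 - 1*38) + 2744778) = (-154217 - 1706074)*(-7587*(-83 - 1*38) + 2744778) = -1860291*(-7587*(-83 - 38) + 2744778) = -1860291*(-7587*(-121) + 2744778) = -1860291*(918027 + 2744778) = -1860291*3662805 = -6813883176255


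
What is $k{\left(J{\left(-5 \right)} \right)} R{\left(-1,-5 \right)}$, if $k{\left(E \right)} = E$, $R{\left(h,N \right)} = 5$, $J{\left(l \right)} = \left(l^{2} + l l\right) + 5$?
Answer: $275$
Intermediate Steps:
$J{\left(l \right)} = 5 + 2 l^{2}$ ($J{\left(l \right)} = \left(l^{2} + l^{2}\right) + 5 = 2 l^{2} + 5 = 5 + 2 l^{2}$)
$k{\left(J{\left(-5 \right)} \right)} R{\left(-1,-5 \right)} = \left(5 + 2 \left(-5\right)^{2}\right) 5 = \left(5 + 2 \cdot 25\right) 5 = \left(5 + 50\right) 5 = 55 \cdot 5 = 275$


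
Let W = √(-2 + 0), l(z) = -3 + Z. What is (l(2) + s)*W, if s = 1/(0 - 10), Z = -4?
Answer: -71*I*√2/10 ≈ -10.041*I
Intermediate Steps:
l(z) = -7 (l(z) = -3 - 4 = -7)
s = -⅒ (s = 1/(-10) = -⅒ ≈ -0.10000)
W = I*√2 (W = √(-2) = I*√2 ≈ 1.4142*I)
(l(2) + s)*W = (-7 - ⅒)*(I*√2) = -71*I*√2/10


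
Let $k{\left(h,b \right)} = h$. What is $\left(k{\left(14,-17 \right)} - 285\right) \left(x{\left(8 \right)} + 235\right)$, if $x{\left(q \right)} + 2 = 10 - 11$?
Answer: $-62872$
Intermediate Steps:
$x{\left(q \right)} = -3$ ($x{\left(q \right)} = -2 + \left(10 - 11\right) = -2 - 1 = -3$)
$\left(k{\left(14,-17 \right)} - 285\right) \left(x{\left(8 \right)} + 235\right) = \left(14 - 285\right) \left(-3 + 235\right) = \left(-271\right) 232 = -62872$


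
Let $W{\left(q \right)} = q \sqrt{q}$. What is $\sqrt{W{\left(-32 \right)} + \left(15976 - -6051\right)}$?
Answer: $\sqrt{22027 - 128 i \sqrt{2}} \approx 148.42 - 0.6098 i$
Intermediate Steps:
$W{\left(q \right)} = q^{\frac{3}{2}}$
$\sqrt{W{\left(-32 \right)} + \left(15976 - -6051\right)} = \sqrt{\left(-32\right)^{\frac{3}{2}} + \left(15976 - -6051\right)} = \sqrt{- 128 i \sqrt{2} + \left(15976 + 6051\right)} = \sqrt{- 128 i \sqrt{2} + 22027} = \sqrt{22027 - 128 i \sqrt{2}}$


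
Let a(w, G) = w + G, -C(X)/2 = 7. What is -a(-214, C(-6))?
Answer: 228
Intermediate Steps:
C(X) = -14 (C(X) = -2*7 = -14)
a(w, G) = G + w
-a(-214, C(-6)) = -(-14 - 214) = -1*(-228) = 228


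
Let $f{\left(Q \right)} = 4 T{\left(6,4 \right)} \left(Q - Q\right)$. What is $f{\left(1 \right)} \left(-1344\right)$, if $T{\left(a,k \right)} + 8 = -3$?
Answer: $0$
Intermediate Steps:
$T{\left(a,k \right)} = -11$ ($T{\left(a,k \right)} = -8 - 3 = -11$)
$f{\left(Q \right)} = 0$ ($f{\left(Q \right)} = 4 \left(-11\right) \left(Q - Q\right) = \left(-44\right) 0 = 0$)
$f{\left(1 \right)} \left(-1344\right) = 0 \left(-1344\right) = 0$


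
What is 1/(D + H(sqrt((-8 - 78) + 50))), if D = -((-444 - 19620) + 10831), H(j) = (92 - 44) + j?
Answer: 9281/86136997 - 6*I/86136997 ≈ 0.00010775 - 6.9656e-8*I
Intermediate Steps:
H(j) = 48 + j
D = 9233 (D = -(-20064 + 10831) = -1*(-9233) = 9233)
1/(D + H(sqrt((-8 - 78) + 50))) = 1/(9233 + (48 + sqrt((-8 - 78) + 50))) = 1/(9233 + (48 + sqrt(-86 + 50))) = 1/(9233 + (48 + sqrt(-36))) = 1/(9233 + (48 + 6*I)) = 1/(9281 + 6*I) = (9281 - 6*I)/86136997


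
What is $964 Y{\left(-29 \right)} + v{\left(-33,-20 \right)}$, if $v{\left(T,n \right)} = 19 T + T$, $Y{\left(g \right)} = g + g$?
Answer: $-56572$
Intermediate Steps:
$Y{\left(g \right)} = 2 g$
$v{\left(T,n \right)} = 20 T$
$964 Y{\left(-29 \right)} + v{\left(-33,-20 \right)} = 964 \cdot 2 \left(-29\right) + 20 \left(-33\right) = 964 \left(-58\right) - 660 = -55912 - 660 = -56572$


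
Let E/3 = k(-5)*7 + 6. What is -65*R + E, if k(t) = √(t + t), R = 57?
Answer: -3687 + 21*I*√10 ≈ -3687.0 + 66.408*I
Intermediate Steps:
k(t) = √2*√t (k(t) = √(2*t) = √2*√t)
E = 18 + 21*I*√10 (E = 3*((√2*√(-5))*7 + 6) = 3*((√2*(I*√5))*7 + 6) = 3*((I*√10)*7 + 6) = 3*(7*I*√10 + 6) = 3*(6 + 7*I*√10) = 18 + 21*I*√10 ≈ 18.0 + 66.408*I)
-65*R + E = -65*57 + (18 + 21*I*√10) = -3705 + (18 + 21*I*√10) = -3687 + 21*I*√10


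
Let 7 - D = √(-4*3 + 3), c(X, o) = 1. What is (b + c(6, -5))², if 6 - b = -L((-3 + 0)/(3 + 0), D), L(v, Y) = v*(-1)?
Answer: 64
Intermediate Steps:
D = 7 - 3*I (D = 7 - √(-4*3 + 3) = 7 - √(-12 + 3) = 7 - √(-9) = 7 - 3*I ≈ 7.0 - 3.0*I)
L(v, Y) = -v
b = 7 (b = 6 - (-1)*(-(-3 + 0)/(3 + 0)) = 6 - (-1)*(-(-3)/3) = 6 - (-1)*(-1*(-1)) = 6 - (-1) = 6 - 1*(-1) = 6 + 1 = 7)
(b + c(6, -5))² = (7 + 1)² = 8² = 64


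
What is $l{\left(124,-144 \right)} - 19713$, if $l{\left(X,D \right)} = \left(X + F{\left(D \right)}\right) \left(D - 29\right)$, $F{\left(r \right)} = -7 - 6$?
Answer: $-38916$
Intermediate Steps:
$F{\left(r \right)} = -13$ ($F{\left(r \right)} = -7 - 6 = -13$)
$l{\left(X,D \right)} = \left(-29 + D\right) \left(-13 + X\right)$ ($l{\left(X,D \right)} = \left(X - 13\right) \left(D - 29\right) = \left(-13 + X\right) \left(-29 + D\right) = \left(-29 + D\right) \left(-13 + X\right)$)
$l{\left(124,-144 \right)} - 19713 = \left(377 - 3596 - -1872 - 17856\right) - 19713 = \left(377 - 3596 + 1872 - 17856\right) - 19713 = -19203 - 19713 = -38916$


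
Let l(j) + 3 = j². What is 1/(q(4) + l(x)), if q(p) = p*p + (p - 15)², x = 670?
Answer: 1/449034 ≈ 2.2270e-6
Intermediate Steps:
l(j) = -3 + j²
q(p) = p² + (-15 + p)²
1/(q(4) + l(x)) = 1/((4² + (-15 + 4)²) + (-3 + 670²)) = 1/((16 + (-11)²) + (-3 + 448900)) = 1/((16 + 121) + 448897) = 1/(137 + 448897) = 1/449034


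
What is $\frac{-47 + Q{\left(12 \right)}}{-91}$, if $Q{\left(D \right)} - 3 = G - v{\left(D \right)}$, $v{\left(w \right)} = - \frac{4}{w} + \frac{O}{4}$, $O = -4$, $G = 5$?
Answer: $\frac{113}{273} \approx 0.41392$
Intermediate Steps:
$v{\left(w \right)} = -1 - \frac{4}{w}$ ($v{\left(w \right)} = - \frac{4}{w} - \frac{4}{4} = - \frac{4}{w} - 1 = -1 - \frac{4}{w}$)
$Q{\left(D \right)} = 8 - \frac{-4 - D}{D}$ ($Q{\left(D \right)} = 3 + \left(5 - \frac{-4 - D}{D}\right) = 8 - \frac{-4 - D}{D}$)
$\frac{-47 + Q{\left(12 \right)}}{-91} = \frac{-47 + \left(9 + \frac{4}{12}\right)}{-91} = - \frac{-47 + \left(9 + 4 \cdot \frac{1}{12}\right)}{91} = - \frac{-47 + \left(9 + \frac{1}{3}\right)}{91} = - \frac{-47 + \frac{28}{3}}{91} = \left(- \frac{1}{91}\right) \left(- \frac{113}{3}\right) = \frac{113}{273}$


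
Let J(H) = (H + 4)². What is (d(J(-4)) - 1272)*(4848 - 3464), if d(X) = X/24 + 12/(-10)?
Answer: -8810544/5 ≈ -1.7621e+6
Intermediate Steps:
J(H) = (4 + H)²
d(X) = -6/5 + X/24 (d(X) = X*(1/24) + 12*(-⅒) = X/24 - 6/5 = -6/5 + X/24)
(d(J(-4)) - 1272)*(4848 - 3464) = ((-6/5 + (4 - 4)²/24) - 1272)*(4848 - 3464) = ((-6/5 + (1/24)*0²) - 1272)*1384 = ((-6/5 + (1/24)*0) - 1272)*1384 = ((-6/5 + 0) - 1272)*1384 = (-6/5 - 1272)*1384 = -6366/5*1384 = -8810544/5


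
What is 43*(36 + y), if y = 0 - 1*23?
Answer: 559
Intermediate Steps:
y = -23 (y = 0 - 23 = -23)
43*(36 + y) = 43*(36 - 23) = 43*13 = 559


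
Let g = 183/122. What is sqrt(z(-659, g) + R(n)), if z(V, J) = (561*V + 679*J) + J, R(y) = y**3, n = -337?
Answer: 2*I*sqrt(9660358) ≈ 6216.2*I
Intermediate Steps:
g = 3/2 (g = 183*(1/122) = 3/2 ≈ 1.5000)
z(V, J) = 561*V + 680*J
sqrt(z(-659, g) + R(n)) = sqrt((561*(-659) + 680*(3/2)) + (-337)**3) = sqrt((-369699 + 1020) - 38272753) = sqrt(-368679 - 38272753) = sqrt(-38641432) = 2*I*sqrt(9660358)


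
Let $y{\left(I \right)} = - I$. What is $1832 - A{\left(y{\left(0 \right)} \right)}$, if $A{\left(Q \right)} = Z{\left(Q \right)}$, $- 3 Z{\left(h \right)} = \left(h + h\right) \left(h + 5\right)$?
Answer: $1832$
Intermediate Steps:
$Z{\left(h \right)} = - \frac{2 h \left(5 + h\right)}{3}$ ($Z{\left(h \right)} = - \frac{\left(h + h\right) \left(h + 5\right)}{3} = - \frac{2 h \left(5 + h\right)}{3}$)
$A{\left(Q \right)} = - \frac{2 Q \left(5 + Q\right)}{3}$
$1832 - A{\left(y{\left(0 \right)} \right)} = 1832 - - \frac{2 \left(\left(-1\right) 0\right) \left(5 - 0\right)}{3} = 1832 - \left(- \frac{2}{3}\right) 0 \left(5 + 0\right) = 1832 - \left(- \frac{2}{3}\right) 0 \cdot 5 = 1832 - 0 = 1832 + 0 = 1832$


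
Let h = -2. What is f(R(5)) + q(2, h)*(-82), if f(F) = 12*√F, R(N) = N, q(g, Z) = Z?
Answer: 164 + 12*√5 ≈ 190.83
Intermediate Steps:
f(R(5)) + q(2, h)*(-82) = 12*√5 - 2*(-82) = 12*√5 + 164 = 164 + 12*√5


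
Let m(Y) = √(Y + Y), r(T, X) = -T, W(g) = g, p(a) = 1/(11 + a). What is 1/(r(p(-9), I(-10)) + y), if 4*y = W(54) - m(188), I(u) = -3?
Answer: 26/291 + √94/291 ≈ 0.12266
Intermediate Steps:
m(Y) = √2*√Y (m(Y) = √(2*Y) = √2*√Y)
y = 27/2 - √94/2 (y = (54 - √2*√188)/4 = (54 - √2*2*√47)/4 = (54 - 2*√94)/4 = 27/2 - √94/2 ≈ 8.6523)
1/(r(p(-9), I(-10)) + y) = 1/(-1/(11 - 9) + (27/2 - √94/2)) = 1/(-1/2 + (27/2 - √94/2)) = 1/(-1*½ + (27/2 - √94/2)) = 1/(-½ + (27/2 - √94/2)) = 1/(13 - √94/2)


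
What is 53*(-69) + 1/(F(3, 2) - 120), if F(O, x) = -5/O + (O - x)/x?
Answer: -2658645/727 ≈ -3657.0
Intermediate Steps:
F(O, x) = -5/O + (O - x)/x
53*(-69) + 1/(F(3, 2) - 120) = 53*(-69) + 1/((-1 - 5/3 + 3/2) - 120) = -3657 + 1/((-1 - 5*1/3 + 3*(1/2)) - 120) = -3657 + 1/((-1 - 5/3 + 3/2) - 120) = -3657 + 1/(-7/6 - 120) = -3657 + 1/(-727/6) = -3657 - 6/727 = -2658645/727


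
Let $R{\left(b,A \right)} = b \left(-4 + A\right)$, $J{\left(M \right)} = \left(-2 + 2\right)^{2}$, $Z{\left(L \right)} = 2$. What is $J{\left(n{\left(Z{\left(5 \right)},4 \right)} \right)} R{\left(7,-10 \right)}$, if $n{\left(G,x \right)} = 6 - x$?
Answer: $0$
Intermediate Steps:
$J{\left(M \right)} = 0$ ($J{\left(M \right)} = 0^{2} = 0$)
$J{\left(n{\left(Z{\left(5 \right)},4 \right)} \right)} R{\left(7,-10 \right)} = 0 \cdot 7 \left(-4 - 10\right) = 0 \cdot 7 \left(-14\right) = 0 \left(-98\right) = 0$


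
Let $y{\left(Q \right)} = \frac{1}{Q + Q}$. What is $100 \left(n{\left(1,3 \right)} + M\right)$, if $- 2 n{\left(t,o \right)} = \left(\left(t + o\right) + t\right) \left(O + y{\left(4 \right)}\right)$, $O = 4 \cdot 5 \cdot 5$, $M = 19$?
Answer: $- \frac{92525}{4} \approx -23131.0$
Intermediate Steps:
$y{\left(Q \right)} = \frac{1}{2 Q}$
$O = 100$ ($O = 20 \cdot 5 = 100$)
$n{\left(t,o \right)} = - \frac{801 t}{8} - \frac{801 o}{16}$ ($n{\left(t,o \right)} = - \frac{\left(\left(t + o\right) + t\right) \left(100 + \frac{1}{2 \cdot 4}\right)}{2} = - \frac{\left(\left(o + t\right) + t\right) \left(100 + \frac{1}{2} \cdot \frac{1}{4}\right)}{2} = - \frac{\left(o + 2 t\right) \left(100 + \frac{1}{8}\right)}{2} = - \frac{\left(o + 2 t\right) \frac{801}{8}}{2} = - \frac{\frac{801 t}{4} + \frac{801 o}{8}}{2} = - \frac{801 t}{8} - \frac{801 o}{16}$)
$100 \left(n{\left(1,3 \right)} + M\right) = 100 \left(\left(\left(- \frac{801}{8}\right) 1 - \frac{2403}{16}\right) + 19\right) = 100 \left(\left(- \frac{801}{8} - \frac{2403}{16}\right) + 19\right) = 100 \left(- \frac{4005}{16} + 19\right) = 100 \left(- \frac{3701}{16}\right) = - \frac{92525}{4}$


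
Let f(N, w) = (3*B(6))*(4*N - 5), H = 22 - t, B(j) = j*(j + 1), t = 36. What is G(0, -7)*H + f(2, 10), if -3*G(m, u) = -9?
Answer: 336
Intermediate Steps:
G(m, u) = 3 (G(m, u) = -⅓*(-9) = 3)
B(j) = j*(1 + j)
H = -14 (H = 22 - 1*36 = 22 - 36 = -14)
f(N, w) = -630 + 504*N (f(N, w) = (3*(6*(1 + 6)))*(4*N - 5) = (3*(6*7))*(-5 + 4*N) = (3*42)*(-5 + 4*N) = 126*(-5 + 4*N) = -630 + 504*N)
G(0, -7)*H + f(2, 10) = 3*(-14) + (-630 + 504*2) = -42 + (-630 + 1008) = -42 + 378 = 336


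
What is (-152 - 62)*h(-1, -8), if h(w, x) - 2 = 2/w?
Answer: 0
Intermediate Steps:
h(w, x) = 2 + 2/w
(-152 - 62)*h(-1, -8) = (-152 - 62)*(2 + 2/(-1)) = -214*(2 + 2*(-1)) = -214*(2 - 2) = -214*0 = 0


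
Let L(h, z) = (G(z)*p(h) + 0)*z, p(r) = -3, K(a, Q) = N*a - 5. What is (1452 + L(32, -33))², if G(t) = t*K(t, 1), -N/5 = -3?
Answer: 2673068042304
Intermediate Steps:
N = 15 (N = -5*(-3) = 15)
K(a, Q) = -5 + 15*a (K(a, Q) = 15*a - 5 = -5 + 15*a)
G(t) = t*(-5 + 15*t)
L(h, z) = -15*z²*(-1 + 3*z) (L(h, z) = ((5*z*(-1 + 3*z))*(-3) + 0)*z = (-15*z*(-1 + 3*z) + 0)*z = (-15*z*(-1 + 3*z))*z = -15*z²*(-1 + 3*z))
(1452 + L(32, -33))² = (1452 + (-33)²*(15 - 45*(-33)))² = (1452 + 1089*(15 + 1485))² = (1452 + 1089*1500)² = (1452 + 1633500)² = 1634952² = 2673068042304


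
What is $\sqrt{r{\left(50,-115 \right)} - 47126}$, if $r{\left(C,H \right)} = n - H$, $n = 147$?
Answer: $4 i \sqrt{2929} \approx 216.48 i$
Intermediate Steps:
$r{\left(C,H \right)} = 147 - H$
$\sqrt{r{\left(50,-115 \right)} - 47126} = \sqrt{\left(147 - -115\right) - 47126} = \sqrt{\left(147 + 115\right) - 47126} = \sqrt{262 - 47126} = \sqrt{-46864} = 4 i \sqrt{2929}$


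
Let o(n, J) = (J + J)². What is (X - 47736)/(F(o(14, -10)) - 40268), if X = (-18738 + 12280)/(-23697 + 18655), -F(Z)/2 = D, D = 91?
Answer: 120339227/101974450 ≈ 1.1801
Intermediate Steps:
o(n, J) = 4*J² (o(n, J) = (2*J)² = 4*J²)
F(Z) = -182 (F(Z) = -2*91 = -182)
X = 3229/2521 (X = -6458/(-5042) = -6458*(-1/5042) = 3229/2521 ≈ 1.2808)
(X - 47736)/(F(o(14, -10)) - 40268) = (3229/2521 - 47736)/(-182 - 40268) = -120339227/2521/(-40450) = -120339227/2521*(-1/40450) = 120339227/101974450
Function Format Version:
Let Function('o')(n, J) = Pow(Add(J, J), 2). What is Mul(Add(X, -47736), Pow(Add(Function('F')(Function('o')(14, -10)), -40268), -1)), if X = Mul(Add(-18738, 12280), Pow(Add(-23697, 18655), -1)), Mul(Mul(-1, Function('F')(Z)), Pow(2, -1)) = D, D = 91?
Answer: Rational(120339227, 101974450) ≈ 1.1801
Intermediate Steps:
Function('o')(n, J) = Mul(4, Pow(J, 2)) (Function('o')(n, J) = Pow(Mul(2, J), 2) = Mul(4, Pow(J, 2)))
Function('F')(Z) = -182 (Function('F')(Z) = Mul(-2, 91) = -182)
X = Rational(3229, 2521) (X = Mul(-6458, Pow(-5042, -1)) = Mul(-6458, Rational(-1, 5042)) = Rational(3229, 2521) ≈ 1.2808)
Mul(Add(X, -47736), Pow(Add(Function('F')(Function('o')(14, -10)), -40268), -1)) = Mul(Add(Rational(3229, 2521), -47736), Pow(Add(-182, -40268), -1)) = Mul(Rational(-120339227, 2521), Pow(-40450, -1)) = Mul(Rational(-120339227, 2521), Rational(-1, 40450)) = Rational(120339227, 101974450)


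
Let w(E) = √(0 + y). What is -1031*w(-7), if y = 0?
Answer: 0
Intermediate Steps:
w(E) = 0 (w(E) = √(0 + 0) = √0 = 0)
-1031*w(-7) = -1031*0 = 0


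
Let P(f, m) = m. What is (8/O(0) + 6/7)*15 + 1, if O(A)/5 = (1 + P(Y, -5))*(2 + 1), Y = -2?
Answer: 83/7 ≈ 11.857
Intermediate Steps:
O(A) = -60 (O(A) = 5*((1 - 5)*(2 + 1)) = 5*(-4*3) = 5*(-12) = -60)
(8/O(0) + 6/7)*15 + 1 = (8/(-60) + 6/7)*15 + 1 = (8*(-1/60) + 6*(1/7))*15 + 1 = (-2/15 + 6/7)*15 + 1 = (76/105)*15 + 1 = 76/7 + 1 = 83/7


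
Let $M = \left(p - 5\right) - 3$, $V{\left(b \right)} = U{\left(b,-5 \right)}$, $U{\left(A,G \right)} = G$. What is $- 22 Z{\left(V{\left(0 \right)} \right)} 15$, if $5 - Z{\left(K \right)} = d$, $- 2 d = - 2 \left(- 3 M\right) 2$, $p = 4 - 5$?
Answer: $16170$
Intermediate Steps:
$p = -1$
$V{\left(b \right)} = -5$
$M = -9$ ($M = \left(-1 - 5\right) - 3 = -6 - 3 = -9$)
$d = 54$ ($d = - \frac{- 2 \left(\left(-3\right) \left(-9\right)\right) 2}{2} = - \frac{\left(-2\right) 27 \cdot 2}{2} = - \frac{\left(-54\right) 2}{2} = \left(- \frac{1}{2}\right) \left(-108\right) = 54$)
$Z{\left(K \right)} = -49$ ($Z{\left(K \right)} = 5 - 54 = -49$)
$- 22 Z{\left(V{\left(0 \right)} \right)} 15 = \left(-22\right) \left(-49\right) 15 = 1078 \cdot 15 = 16170$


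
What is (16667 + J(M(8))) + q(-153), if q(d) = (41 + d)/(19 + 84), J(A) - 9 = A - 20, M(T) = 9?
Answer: 1716383/103 ≈ 16664.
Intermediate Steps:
J(A) = -11 + A (J(A) = 9 + (A - 20) = 9 + (-20 + A) = -11 + A)
q(d) = 41/103 + d/103 (q(d) = (41 + d)/103 = (41 + d)*(1/103) = 41/103 + d/103)
(16667 + J(M(8))) + q(-153) = (16667 + (-11 + 9)) + (41/103 + (1/103)*(-153)) = (16667 - 2) + (41/103 - 153/103) = 16665 - 112/103 = 1716383/103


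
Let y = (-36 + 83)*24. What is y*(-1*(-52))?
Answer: 58656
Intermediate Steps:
y = 1128 (y = 47*24 = 1128)
y*(-1*(-52)) = 1128*(-1*(-52)) = 1128*52 = 58656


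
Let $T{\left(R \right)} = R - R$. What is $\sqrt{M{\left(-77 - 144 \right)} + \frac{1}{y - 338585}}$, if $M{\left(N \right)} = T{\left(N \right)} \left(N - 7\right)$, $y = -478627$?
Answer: $\frac{i \sqrt{204303}}{408606} \approx 0.0011062 i$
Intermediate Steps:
$T{\left(R \right)} = 0$
$M{\left(N \right)} = 0$ ($M{\left(N \right)} = 0 \left(N - 7\right) = 0 \left(-7 + N\right) = 0$)
$\sqrt{M{\left(-77 - 144 \right)} + \frac{1}{y - 338585}} = \sqrt{0 + \frac{1}{-478627 - 338585}} = \sqrt{0 + \frac{1}{-817212}} = \sqrt{0 - \frac{1}{817212}} = \sqrt{- \frac{1}{817212}} = \frac{i \sqrt{204303}}{408606}$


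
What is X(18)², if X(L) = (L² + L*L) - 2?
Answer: 417316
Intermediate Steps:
X(L) = -2 + 2*L² (X(L) = (L² + L²) - 2 = 2*L² - 2 = -2 + 2*L²)
X(18)² = (-2 + 2*18²)² = (-2 + 2*324)² = (-2 + 648)² = 646² = 417316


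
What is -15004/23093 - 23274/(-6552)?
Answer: 3485399/1200836 ≈ 2.9025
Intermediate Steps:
-15004/23093 - 23274/(-6552) = -15004*1/23093 - 23274*(-1/6552) = -15004/23093 + 1293/364 = 3485399/1200836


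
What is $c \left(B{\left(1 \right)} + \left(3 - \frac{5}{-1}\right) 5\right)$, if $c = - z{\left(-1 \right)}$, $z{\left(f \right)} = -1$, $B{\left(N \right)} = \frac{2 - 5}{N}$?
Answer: $37$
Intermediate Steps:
$B{\left(N \right)} = - \frac{3}{N}$
$c = 1$ ($c = \left(-1\right) \left(-1\right) = 1$)
$c \left(B{\left(1 \right)} + \left(3 - \frac{5}{-1}\right) 5\right) = 1 \left(- \frac{3}{1} + \left(3 - \frac{5}{-1}\right) 5\right) = 1 \left(\left(-3\right) 1 + \left(3 - -5\right) 5\right) = 1 \left(-3 + \left(3 + 5\right) 5\right) = 1 \left(-3 + 8 \cdot 5\right) = 1 \left(-3 + 40\right) = 1 \cdot 37 = 37$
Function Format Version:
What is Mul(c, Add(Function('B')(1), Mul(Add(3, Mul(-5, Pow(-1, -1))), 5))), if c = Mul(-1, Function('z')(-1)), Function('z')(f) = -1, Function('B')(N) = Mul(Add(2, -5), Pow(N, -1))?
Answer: 37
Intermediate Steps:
Function('B')(N) = Mul(-3, Pow(N, -1))
c = 1 (c = Mul(-1, -1) = 1)
Mul(c, Add(Function('B')(1), Mul(Add(3, Mul(-5, Pow(-1, -1))), 5))) = Mul(1, Add(Mul(-3, Pow(1, -1)), Mul(Add(3, Mul(-5, Pow(-1, -1))), 5))) = Mul(1, Add(Mul(-3, 1), Mul(Add(3, Mul(-5, -1)), 5))) = Mul(1, Add(-3, Mul(Add(3, 5), 5))) = Mul(1, Add(-3, Mul(8, 5))) = Mul(1, Add(-3, 40)) = Mul(1, 37) = 37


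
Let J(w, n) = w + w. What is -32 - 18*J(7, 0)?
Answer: -284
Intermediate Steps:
J(w, n) = 2*w
-32 - 18*J(7, 0) = -32 - 36*7 = -32 - 18*14 = -32 - 252 = -284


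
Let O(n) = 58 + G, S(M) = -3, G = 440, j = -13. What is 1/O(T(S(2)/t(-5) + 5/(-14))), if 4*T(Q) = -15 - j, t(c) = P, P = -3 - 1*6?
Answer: 1/498 ≈ 0.0020080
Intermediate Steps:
P = -9 (P = -3 - 6 = -9)
t(c) = -9
T(Q) = -½ (T(Q) = (-15 - 1*(-13))/4 = (-15 + 13)/4 = (¼)*(-2) = -½)
O(n) = 498 (O(n) = 58 + 440 = 498)
1/O(T(S(2)/t(-5) + 5/(-14))) = 1/498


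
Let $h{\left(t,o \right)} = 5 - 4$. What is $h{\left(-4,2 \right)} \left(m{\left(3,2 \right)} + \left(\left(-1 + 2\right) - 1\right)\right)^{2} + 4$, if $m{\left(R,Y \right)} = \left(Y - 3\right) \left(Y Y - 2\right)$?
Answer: $8$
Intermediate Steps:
$h{\left(t,o \right)} = 1$ ($h{\left(t,o \right)} = 5 - 4 = 1$)
$m{\left(R,Y \right)} = \left(-3 + Y\right) \left(-2 + Y^{2}\right)$ ($m{\left(R,Y \right)} = \left(-3 + Y\right) \left(Y^{2} - 2\right) = \left(-3 + Y\right) \left(-2 + Y^{2}\right)$)
$h{\left(-4,2 \right)} \left(m{\left(3,2 \right)} + \left(\left(-1 + 2\right) - 1\right)\right)^{2} + 4 = 1 \left(\left(6 + 2^{3} - 3 \cdot 2^{2} - 4\right) + \left(\left(-1 + 2\right) - 1\right)\right)^{2} + 4 = 1 \left(\left(6 + 8 - 12 - 4\right) + \left(1 - 1\right)\right)^{2} + 4 = 1 \left(\left(6 + 8 - 12 - 4\right) + 0\right)^{2} + 4 = 1 \left(-2 + 0\right)^{2} + 4 = 1 \left(-2\right)^{2} + 4 = 1 \cdot 4 + 4 = 4 + 4 = 8$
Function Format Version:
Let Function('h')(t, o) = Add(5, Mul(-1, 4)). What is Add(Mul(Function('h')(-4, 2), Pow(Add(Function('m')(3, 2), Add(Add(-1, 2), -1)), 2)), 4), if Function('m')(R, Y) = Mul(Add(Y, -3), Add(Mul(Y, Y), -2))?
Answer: 8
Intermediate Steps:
Function('h')(t, o) = 1 (Function('h')(t, o) = Add(5, -4) = 1)
Function('m')(R, Y) = Mul(Add(-3, Y), Add(-2, Pow(Y, 2))) (Function('m')(R, Y) = Mul(Add(-3, Y), Add(Pow(Y, 2), -2)) = Mul(Add(-3, Y), Add(-2, Pow(Y, 2))))
Add(Mul(Function('h')(-4, 2), Pow(Add(Function('m')(3, 2), Add(Add(-1, 2), -1)), 2)), 4) = Add(Mul(1, Pow(Add(Add(6, Pow(2, 3), Mul(-3, Pow(2, 2)), Mul(-2, 2)), Add(Add(-1, 2), -1)), 2)), 4) = Add(Mul(1, Pow(Add(Add(6, 8, Mul(-3, 4), -4), Add(1, -1)), 2)), 4) = Add(Mul(1, Pow(Add(Add(6, 8, -12, -4), 0), 2)), 4) = Add(Mul(1, Pow(Add(-2, 0), 2)), 4) = Add(Mul(1, Pow(-2, 2)), 4) = Add(Mul(1, 4), 4) = Add(4, 4) = 8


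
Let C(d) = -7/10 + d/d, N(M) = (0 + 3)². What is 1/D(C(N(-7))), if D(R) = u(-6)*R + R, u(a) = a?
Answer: -⅔ ≈ -0.66667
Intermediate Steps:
N(M) = 9 (N(M) = 3² = 9)
C(d) = 3/10 (C(d) = -7*⅒ + 1 = -7/10 + 1 = 3/10)
D(R) = -5*R (D(R) = -6*R + R = -5*R)
1/D(C(N(-7))) = 1/(-5*3/10) = 1/(-3/2) = -⅔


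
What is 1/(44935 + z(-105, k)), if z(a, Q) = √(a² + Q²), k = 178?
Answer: 44935/2019111516 - √42709/2019111516 ≈ 2.2152e-5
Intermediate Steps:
z(a, Q) = √(Q² + a²)
1/(44935 + z(-105, k)) = 1/(44935 + √(178² + (-105)²)) = 1/(44935 + √(31684 + 11025)) = 1/(44935 + √42709)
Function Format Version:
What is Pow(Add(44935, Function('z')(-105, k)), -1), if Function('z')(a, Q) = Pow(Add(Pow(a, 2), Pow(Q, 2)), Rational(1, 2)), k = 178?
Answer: Add(Rational(44935, 2019111516), Mul(Rational(-1, 2019111516), Pow(42709, Rational(1, 2)))) ≈ 2.2152e-5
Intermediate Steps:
Function('z')(a, Q) = Pow(Add(Pow(Q, 2), Pow(a, 2)), Rational(1, 2))
Pow(Add(44935, Function('z')(-105, k)), -1) = Pow(Add(44935, Pow(Add(Pow(178, 2), Pow(-105, 2)), Rational(1, 2))), -1) = Pow(Add(44935, Pow(Add(31684, 11025), Rational(1, 2))), -1) = Pow(Add(44935, Pow(42709, Rational(1, 2))), -1)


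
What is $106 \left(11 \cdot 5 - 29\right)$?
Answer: $2756$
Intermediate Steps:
$106 \left(11 \cdot 5 - 29\right) = 106 \left(55 - 29\right) = 106 \cdot 26 = 2756$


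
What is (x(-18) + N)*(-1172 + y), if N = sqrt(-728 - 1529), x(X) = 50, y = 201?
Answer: -48550 - 971*I*sqrt(2257) ≈ -48550.0 - 46130.0*I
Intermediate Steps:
N = I*sqrt(2257) (N = sqrt(-2257) = I*sqrt(2257) ≈ 47.508*I)
(x(-18) + N)*(-1172 + y) = (50 + I*sqrt(2257))*(-1172 + 201) = (50 + I*sqrt(2257))*(-971) = -48550 - 971*I*sqrt(2257)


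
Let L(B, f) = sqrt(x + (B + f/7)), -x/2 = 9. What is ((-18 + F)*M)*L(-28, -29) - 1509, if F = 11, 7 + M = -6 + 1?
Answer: -1509 + 36*I*sqrt(273) ≈ -1509.0 + 594.82*I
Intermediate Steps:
x = -18 (x = -2*9 = -18)
M = -12 (M = -7 + (-6 + 1) = -7 - 5 = -12)
L(B, f) = sqrt(-18 + B + f/7) (L(B, f) = sqrt(-18 + (B + f/7)) = sqrt(-18 + B + f/7))
((-18 + F)*M)*L(-28, -29) - 1509 = ((-18 + 11)*(-12))*(sqrt(-882 + 7*(-29) + 49*(-28))/7) - 1509 = (-7*(-12))*(sqrt(-882 - 203 - 1372)/7) - 1509 = 84*(sqrt(-2457)/7) - 1509 = 84*((3*I*sqrt(273))/7) - 1509 = 84*(3*I*sqrt(273)/7) - 1509 = 36*I*sqrt(273) - 1509 = -1509 + 36*I*sqrt(273)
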